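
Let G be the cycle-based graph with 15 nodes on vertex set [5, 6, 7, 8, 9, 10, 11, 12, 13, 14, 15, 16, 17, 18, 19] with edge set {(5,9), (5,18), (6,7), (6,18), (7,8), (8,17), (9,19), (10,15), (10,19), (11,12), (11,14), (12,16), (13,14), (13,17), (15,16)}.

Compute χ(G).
Clique number ω(G) = 2 (lower bound: χ ≥ ω).
Odd cycle [18, 6, 7, 8, 17, 13, 14, 11, 12, 16, 15, 10, 19, 9, 5] needs 3 colors (χ ≥ 3).
The coloring below uses 3 colors, so χ(G) = 3.
A valid 3-coloring: color 1: [7, 9, 12, 14, 15, 17, 18]; color 2: [5, 6, 8, 10, 11, 13, 16]; color 3: [19].

χ(G) = 3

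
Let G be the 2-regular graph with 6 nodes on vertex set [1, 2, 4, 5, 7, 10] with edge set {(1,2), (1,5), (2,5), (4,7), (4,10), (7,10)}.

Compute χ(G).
Clique number ω(G) = 3 (lower bound: χ ≥ ω).
The clique on [1, 2, 5] has size 3, forcing χ ≥ 3, and the coloring below uses 3 colors, so χ(G) = 3.
A valid 3-coloring: color 1: [1, 4]; color 2: [5, 10]; color 3: [2, 7].

χ(G) = 3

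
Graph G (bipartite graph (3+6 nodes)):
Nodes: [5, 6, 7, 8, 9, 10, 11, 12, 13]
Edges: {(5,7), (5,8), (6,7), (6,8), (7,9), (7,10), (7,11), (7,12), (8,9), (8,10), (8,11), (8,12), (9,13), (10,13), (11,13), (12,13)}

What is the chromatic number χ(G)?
χ(G) = 2

Clique number ω(G) = 2 (lower bound: χ ≥ ω).
The graph is bipartite (no odd cycle), so 2 colors suffice: χ(G) = 2.
A valid 2-coloring: color 1: [7, 8, 13]; color 2: [5, 6, 9, 10, 11, 12].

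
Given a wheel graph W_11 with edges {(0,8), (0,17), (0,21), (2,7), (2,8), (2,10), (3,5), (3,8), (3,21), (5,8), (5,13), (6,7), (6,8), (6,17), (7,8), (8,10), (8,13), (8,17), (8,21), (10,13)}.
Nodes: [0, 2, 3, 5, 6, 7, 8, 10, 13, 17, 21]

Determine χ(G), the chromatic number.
Clique number ω(G) = 3 (lower bound: χ ≥ ω).
The clique on [0, 8, 17] has size 3, forcing χ ≥ 3, and the coloring below uses 3 colors, so χ(G) = 3.
A valid 3-coloring: color 1: [8]; color 2: [0, 2, 3, 6, 13]; color 3: [5, 7, 10, 17, 21].

χ(G) = 3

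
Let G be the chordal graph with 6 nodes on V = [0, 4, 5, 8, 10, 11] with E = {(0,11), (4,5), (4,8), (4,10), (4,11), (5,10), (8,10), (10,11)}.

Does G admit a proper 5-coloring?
A valid 5-coloring: color 1: [0, 10]; color 2: [4]; color 3: [5, 8, 11].
(χ(G) = 3 ≤ 5.)

Yes, G is 5-colorable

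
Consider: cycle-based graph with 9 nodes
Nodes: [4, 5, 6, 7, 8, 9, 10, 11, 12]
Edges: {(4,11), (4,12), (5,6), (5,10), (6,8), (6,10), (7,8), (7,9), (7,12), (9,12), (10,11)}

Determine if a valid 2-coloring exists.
No, G is not 2-colorable

The clique on vertices [5, 6, 10] has size 3 > 2, so it alone needs 3 colors.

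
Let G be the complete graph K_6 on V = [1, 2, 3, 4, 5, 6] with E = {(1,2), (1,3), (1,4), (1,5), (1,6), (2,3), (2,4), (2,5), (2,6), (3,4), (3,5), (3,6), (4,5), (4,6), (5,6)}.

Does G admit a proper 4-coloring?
No, G is not 4-colorable

The clique on vertices [1, 2, 3, 4, 5, 6] has size 6 > 4, so it alone needs 6 colors.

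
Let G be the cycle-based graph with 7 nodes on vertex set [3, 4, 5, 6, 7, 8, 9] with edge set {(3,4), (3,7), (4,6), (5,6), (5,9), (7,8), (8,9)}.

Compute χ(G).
χ(G) = 3

Clique number ω(G) = 2 (lower bound: χ ≥ ω).
Odd cycle [7, 3, 4, 6, 5, 9, 8] needs 3 colors (χ ≥ 3).
The coloring below uses 3 colors, so χ(G) = 3.
A valid 3-coloring: color 1: [4, 7, 9]; color 2: [3, 6, 8]; color 3: [5].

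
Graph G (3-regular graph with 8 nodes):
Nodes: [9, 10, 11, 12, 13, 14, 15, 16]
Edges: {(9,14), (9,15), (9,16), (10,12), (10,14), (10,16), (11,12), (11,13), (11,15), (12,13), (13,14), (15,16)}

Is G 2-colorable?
No, G is not 2-colorable

The clique on vertices [9, 15, 16] has size 3 > 2, so it alone needs 3 colors.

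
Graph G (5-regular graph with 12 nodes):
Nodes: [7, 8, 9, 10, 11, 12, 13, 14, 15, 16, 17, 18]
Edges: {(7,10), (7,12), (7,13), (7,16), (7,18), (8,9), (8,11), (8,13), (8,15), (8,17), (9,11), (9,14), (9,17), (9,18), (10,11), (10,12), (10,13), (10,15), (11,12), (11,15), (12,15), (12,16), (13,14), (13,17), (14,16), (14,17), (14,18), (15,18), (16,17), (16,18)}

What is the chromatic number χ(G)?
χ(G) = 4

Clique number ω(G) = 4 (lower bound: χ ≥ ω).
The clique on [10, 11, 12, 15] has size 4, forcing χ ≥ 4, and the coloring below uses 4 colors, so χ(G) = 4.
A valid 4-coloring: color 1: [7, 11, 17]; color 2: [8, 10, 14]; color 3: [9, 13, 15, 16]; color 4: [12, 18].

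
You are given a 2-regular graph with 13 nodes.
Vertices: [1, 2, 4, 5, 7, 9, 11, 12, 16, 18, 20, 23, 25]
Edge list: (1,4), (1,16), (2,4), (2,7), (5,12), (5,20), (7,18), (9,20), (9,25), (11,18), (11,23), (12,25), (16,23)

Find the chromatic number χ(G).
Clique number ω(G) = 2 (lower bound: χ ≥ ω).
Odd cycle [25, 12, 5, 20, 9] needs 3 colors (χ ≥ 3).
The coloring below uses 3 colors, so χ(G) = 3.
A valid 3-coloring: color 1: [4, 7, 11, 16, 20, 25]; color 2: [1, 2, 9, 12, 18, 23]; color 3: [5].

χ(G) = 3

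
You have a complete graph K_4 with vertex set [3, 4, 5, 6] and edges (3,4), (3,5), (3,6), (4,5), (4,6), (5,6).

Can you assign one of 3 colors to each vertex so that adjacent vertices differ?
No, G is not 3-colorable

The clique on vertices [3, 4, 5, 6] has size 4 > 3, so it alone needs 4 colors.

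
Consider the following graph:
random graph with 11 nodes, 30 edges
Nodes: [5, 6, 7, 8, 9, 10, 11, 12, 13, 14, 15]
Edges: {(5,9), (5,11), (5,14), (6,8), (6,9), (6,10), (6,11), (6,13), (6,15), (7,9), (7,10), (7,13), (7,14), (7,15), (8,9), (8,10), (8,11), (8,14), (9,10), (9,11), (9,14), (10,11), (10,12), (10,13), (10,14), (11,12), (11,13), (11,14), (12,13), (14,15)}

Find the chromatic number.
χ(G) = 5

Clique number ω(G) = 5 (lower bound: χ ≥ ω).
The clique on [6, 8, 9, 10, 11] has size 5, forcing χ ≥ 5, and the coloring below uses 5 colors, so χ(G) = 5.
A valid 5-coloring: color 1: [7, 11]; color 2: [5, 10, 15]; color 3: [6, 12, 14]; color 4: [9, 13]; color 5: [8].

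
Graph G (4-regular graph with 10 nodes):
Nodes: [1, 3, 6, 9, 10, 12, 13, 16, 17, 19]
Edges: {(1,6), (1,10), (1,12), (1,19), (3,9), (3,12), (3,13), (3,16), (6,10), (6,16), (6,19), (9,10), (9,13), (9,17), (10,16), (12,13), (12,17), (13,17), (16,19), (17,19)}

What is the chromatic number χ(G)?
Clique number ω(G) = 3 (lower bound: χ ≥ ω).
Suppose a proper 3-coloring c exists. The clique [1, 6, 10] takes 3 distinct colors; by symmetry let c(1) = 1, c(6) = 2, c(10) = 3.
- Vertex 16: neighbors [6, 10] already have colors [2, 3] ⇒ c(16) = 1.
- Vertex 19: neighbors [1, 6] already have colors [1, 2] ⇒ c(19) = 3.
- Vertex 3: neighbors [16] already have colors [1]; try each remaining color.
- Case c(3) = 2:
  - Vertex 9: neighbors [3, 10] already have colors [2, 3] ⇒ c(9) = 1.
  - Vertex 12: neighbors [1, 3] already have colors [1, 2] ⇒ c(12) = 3.
  - Vertex 13: neighbors [9, 3, 12] already have colors [1, 2, 3] — all 3 colors blocked. Contradiction.
- Case c(3) = 3:
  - Vertex 12: neighbors [1, 3] already have colors [1, 3] ⇒ c(12) = 2.
  - Vertex 13: neighbors [12, 3] already have colors [2, 3] ⇒ c(13) = 1.
  - Vertex 17: neighbors [13, 12, 19] already have colors [1, 2, 3] — all 3 colors blocked. Contradiction.
Every case ends in a contradiction, so G has no proper 3-coloring (χ ≥ 4).
The coloring below uses 4 colors, so χ(G) = 4.
A valid 4-coloring: color 1: [6, 9, 12]; color 2: [3, 10, 17]; color 3: [1, 13, 16]; color 4: [19].

χ(G) = 4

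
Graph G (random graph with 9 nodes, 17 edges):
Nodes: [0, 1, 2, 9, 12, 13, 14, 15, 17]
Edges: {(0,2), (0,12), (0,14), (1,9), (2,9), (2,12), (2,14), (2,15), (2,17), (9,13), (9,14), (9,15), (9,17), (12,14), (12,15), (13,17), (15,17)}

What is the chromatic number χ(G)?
Clique number ω(G) = 4 (lower bound: χ ≥ ω).
The clique on [0, 2, 12, 14] has size 4, forcing χ ≥ 4, and the coloring below uses 4 colors, so χ(G) = 4.
A valid 4-coloring: color 1: [1, 2, 13]; color 2: [9, 12]; color 3: [14, 17]; color 4: [0, 15].

χ(G) = 4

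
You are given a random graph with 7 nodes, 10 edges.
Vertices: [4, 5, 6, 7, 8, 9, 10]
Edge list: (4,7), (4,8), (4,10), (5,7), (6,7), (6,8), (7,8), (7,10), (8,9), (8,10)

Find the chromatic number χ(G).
χ(G) = 4

Clique number ω(G) = 4 (lower bound: χ ≥ ω).
The clique on [4, 7, 8, 10] has size 4, forcing χ ≥ 4, and the coloring below uses 4 colors, so χ(G) = 4.
A valid 4-coloring: color 1: [5, 8]; color 2: [7, 9]; color 3: [4, 6]; color 4: [10].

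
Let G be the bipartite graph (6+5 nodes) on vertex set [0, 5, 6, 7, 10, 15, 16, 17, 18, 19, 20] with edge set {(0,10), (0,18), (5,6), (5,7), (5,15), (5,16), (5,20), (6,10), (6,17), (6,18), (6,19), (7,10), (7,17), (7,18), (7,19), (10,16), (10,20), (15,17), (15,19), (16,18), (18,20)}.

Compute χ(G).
Clique number ω(G) = 2 (lower bound: χ ≥ ω).
The graph is bipartite (no odd cycle), so 2 colors suffice: χ(G) = 2.
A valid 2-coloring: color 1: [0, 6, 7, 15, 16, 20]; color 2: [5, 10, 17, 18, 19].

χ(G) = 2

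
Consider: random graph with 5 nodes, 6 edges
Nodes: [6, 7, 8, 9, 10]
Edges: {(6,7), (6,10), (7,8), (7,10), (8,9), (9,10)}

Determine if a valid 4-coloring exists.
A valid 4-coloring: color 1: [7, 9]; color 2: [8, 10]; color 3: [6].
(χ(G) = 3 ≤ 4.)

Yes, G is 4-colorable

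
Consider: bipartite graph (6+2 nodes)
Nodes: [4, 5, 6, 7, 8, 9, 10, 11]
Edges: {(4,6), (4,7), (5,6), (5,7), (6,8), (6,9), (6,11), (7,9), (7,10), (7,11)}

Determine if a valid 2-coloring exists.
Yes, G is 2-colorable

A valid 2-coloring: color 1: [6, 7]; color 2: [4, 5, 8, 9, 10, 11].
(χ(G) = 2 ≤ 2.)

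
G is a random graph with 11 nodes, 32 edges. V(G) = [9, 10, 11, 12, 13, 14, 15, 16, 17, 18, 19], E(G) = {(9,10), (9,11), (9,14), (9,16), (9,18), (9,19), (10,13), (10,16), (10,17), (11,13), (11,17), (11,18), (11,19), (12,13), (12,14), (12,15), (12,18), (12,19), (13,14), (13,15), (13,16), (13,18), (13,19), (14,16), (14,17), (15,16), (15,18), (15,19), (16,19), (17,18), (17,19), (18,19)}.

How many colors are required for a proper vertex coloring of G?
χ(G) = 5

Clique number ω(G) = 5 (lower bound: χ ≥ ω).
The clique on [12, 13, 15, 18, 19] has size 5, forcing χ ≥ 5, and the coloring below uses 5 colors, so χ(G) = 5.
A valid 5-coloring: color 1: [9, 13, 17]; color 2: [10, 14, 19]; color 3: [16, 18]; color 4: [11, 12]; color 5: [15].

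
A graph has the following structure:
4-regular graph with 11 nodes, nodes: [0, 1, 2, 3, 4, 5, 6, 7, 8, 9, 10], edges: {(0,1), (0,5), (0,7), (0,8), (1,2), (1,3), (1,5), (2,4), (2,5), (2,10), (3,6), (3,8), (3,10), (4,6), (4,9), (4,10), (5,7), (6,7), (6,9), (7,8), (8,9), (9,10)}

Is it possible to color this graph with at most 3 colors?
Yes, G is 3-colorable

A valid 3-coloring: color 1: [0, 2, 3, 9]; color 2: [5, 6, 8, 10]; color 3: [1, 4, 7].
(χ(G) = 3 ≤ 3.)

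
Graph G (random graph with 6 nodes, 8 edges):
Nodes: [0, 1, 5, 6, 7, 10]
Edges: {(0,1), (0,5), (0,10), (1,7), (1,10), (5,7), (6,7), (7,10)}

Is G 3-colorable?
A valid 3-coloring: color 1: [0, 7]; color 2: [5, 6, 10]; color 3: [1].
(χ(G) = 3 ≤ 3.)

Yes, G is 3-colorable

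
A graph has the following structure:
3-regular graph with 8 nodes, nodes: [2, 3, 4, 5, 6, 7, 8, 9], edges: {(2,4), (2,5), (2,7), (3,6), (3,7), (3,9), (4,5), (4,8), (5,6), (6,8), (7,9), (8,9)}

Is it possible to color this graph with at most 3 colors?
A valid 3-coloring: color 1: [4, 6, 9]; color 2: [5, 7, 8]; color 3: [2, 3].
(χ(G) = 3 ≤ 3.)

Yes, G is 3-colorable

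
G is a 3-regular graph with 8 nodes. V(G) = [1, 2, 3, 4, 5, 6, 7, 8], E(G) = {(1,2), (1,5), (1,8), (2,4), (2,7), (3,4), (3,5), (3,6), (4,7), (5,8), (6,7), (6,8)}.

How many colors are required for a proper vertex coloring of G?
Clique number ω(G) = 3 (lower bound: χ ≥ ω).
The clique on [1, 5, 8] has size 3, forcing χ ≥ 3, and the coloring below uses 3 colors, so χ(G) = 3.
A valid 3-coloring: color 1: [1, 3, 7]; color 2: [2, 8]; color 3: [4, 5, 6].

χ(G) = 3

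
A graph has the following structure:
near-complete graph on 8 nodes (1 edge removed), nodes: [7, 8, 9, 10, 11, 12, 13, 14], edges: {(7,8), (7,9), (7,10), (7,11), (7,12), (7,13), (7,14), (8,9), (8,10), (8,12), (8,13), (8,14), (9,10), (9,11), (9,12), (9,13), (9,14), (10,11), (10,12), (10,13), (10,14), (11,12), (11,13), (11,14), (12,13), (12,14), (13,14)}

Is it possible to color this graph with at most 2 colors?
No, G is not 2-colorable

The clique on vertices [7, 8, 9, 10, 12, 13, 14] has size 7 > 2, so it alone needs 7 colors.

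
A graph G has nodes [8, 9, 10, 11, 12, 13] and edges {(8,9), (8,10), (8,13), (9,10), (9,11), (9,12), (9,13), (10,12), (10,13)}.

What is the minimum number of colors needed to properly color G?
Clique number ω(G) = 4 (lower bound: χ ≥ ω).
The clique on [8, 9, 10, 13] has size 4, forcing χ ≥ 4, and the coloring below uses 4 colors, so χ(G) = 4.
A valid 4-coloring: color 1: [9]; color 2: [10, 11]; color 3: [12, 13]; color 4: [8].

χ(G) = 4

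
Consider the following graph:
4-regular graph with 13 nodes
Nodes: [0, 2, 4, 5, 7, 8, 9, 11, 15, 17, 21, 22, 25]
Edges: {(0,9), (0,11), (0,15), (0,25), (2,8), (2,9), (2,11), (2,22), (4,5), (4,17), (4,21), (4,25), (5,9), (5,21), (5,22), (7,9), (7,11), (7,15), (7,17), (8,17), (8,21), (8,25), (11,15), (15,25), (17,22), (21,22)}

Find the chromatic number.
Clique number ω(G) = 3 (lower bound: χ ≥ ω).
The clique on [0, 15, 25] has size 3, forcing χ ≥ 3, and the coloring below uses 3 colors, so χ(G) = 3.
A valid 3-coloring: color 1: [4, 8, 9, 15, 22]; color 2: [0, 2, 7, 21]; color 3: [5, 11, 17, 25].

χ(G) = 3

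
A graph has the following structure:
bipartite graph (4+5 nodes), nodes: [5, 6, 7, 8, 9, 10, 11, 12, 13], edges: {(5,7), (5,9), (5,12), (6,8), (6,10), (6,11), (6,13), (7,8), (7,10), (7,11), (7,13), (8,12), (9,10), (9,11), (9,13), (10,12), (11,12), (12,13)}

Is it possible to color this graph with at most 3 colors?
A valid 3-coloring: color 1: [6, 7, 9, 12]; color 2: [5, 8, 10, 11, 13].
(χ(G) = 2 ≤ 3.)

Yes, G is 3-colorable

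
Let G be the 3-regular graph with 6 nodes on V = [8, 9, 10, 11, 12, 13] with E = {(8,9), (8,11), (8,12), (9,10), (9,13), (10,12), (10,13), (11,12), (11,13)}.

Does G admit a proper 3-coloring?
A valid 3-coloring: color 1: [9, 11]; color 2: [12, 13]; color 3: [8, 10].
(χ(G) = 3 ≤ 3.)

Yes, G is 3-colorable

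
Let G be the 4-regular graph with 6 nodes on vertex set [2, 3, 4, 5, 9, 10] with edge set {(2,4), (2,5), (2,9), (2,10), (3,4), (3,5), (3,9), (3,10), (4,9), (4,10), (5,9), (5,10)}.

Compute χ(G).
χ(G) = 3

Clique number ω(G) = 3 (lower bound: χ ≥ ω).
The clique on [2, 4, 9] has size 3, forcing χ ≥ 3, and the coloring below uses 3 colors, so χ(G) = 3.
A valid 3-coloring: color 1: [9, 10]; color 2: [2, 3]; color 3: [4, 5].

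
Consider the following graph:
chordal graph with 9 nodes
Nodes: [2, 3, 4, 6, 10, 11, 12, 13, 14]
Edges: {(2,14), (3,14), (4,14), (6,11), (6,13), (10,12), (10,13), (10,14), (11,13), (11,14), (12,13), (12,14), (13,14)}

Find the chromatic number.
Clique number ω(G) = 4 (lower bound: χ ≥ ω).
The clique on [10, 12, 13, 14] has size 4, forcing χ ≥ 4, and the coloring below uses 4 colors, so χ(G) = 4.
A valid 4-coloring: color 1: [6, 14]; color 2: [2, 3, 4, 13]; color 3: [11, 12]; color 4: [10].

χ(G) = 4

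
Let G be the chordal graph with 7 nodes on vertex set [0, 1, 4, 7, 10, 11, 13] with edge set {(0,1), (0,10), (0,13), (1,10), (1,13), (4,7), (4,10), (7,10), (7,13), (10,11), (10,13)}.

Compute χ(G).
χ(G) = 4

Clique number ω(G) = 4 (lower bound: χ ≥ ω).
The clique on [0, 1, 10, 13] has size 4, forcing χ ≥ 4, and the coloring below uses 4 colors, so χ(G) = 4.
A valid 4-coloring: color 1: [10]; color 2: [4, 11, 13]; color 3: [0, 7]; color 4: [1].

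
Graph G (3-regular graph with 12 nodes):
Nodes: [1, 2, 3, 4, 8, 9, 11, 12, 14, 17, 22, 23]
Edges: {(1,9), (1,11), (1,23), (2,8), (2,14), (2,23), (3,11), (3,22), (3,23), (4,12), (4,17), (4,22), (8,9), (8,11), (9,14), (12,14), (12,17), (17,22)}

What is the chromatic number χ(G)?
Clique number ω(G) = 3 (lower bound: χ ≥ ω).
The clique on [4, 12, 17] has size 3, forcing χ ≥ 3, and the coloring below uses 3 colors, so χ(G) = 3.
A valid 3-coloring: color 1: [9, 11, 12, 22, 23]; color 2: [1, 3, 4, 8, 14]; color 3: [2, 17].

χ(G) = 3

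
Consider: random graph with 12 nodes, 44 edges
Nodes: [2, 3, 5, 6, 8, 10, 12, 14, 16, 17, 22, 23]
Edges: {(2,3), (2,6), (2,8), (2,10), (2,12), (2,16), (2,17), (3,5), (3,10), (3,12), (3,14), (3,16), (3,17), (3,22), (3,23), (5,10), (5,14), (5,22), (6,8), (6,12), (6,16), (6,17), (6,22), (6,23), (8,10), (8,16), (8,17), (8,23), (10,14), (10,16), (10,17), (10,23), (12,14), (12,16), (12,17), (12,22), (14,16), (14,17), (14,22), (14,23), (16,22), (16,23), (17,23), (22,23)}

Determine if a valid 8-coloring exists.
Yes, G is 8-colorable

A valid 8-coloring: color 1: [3, 8]; color 2: [5, 16, 17]; color 3: [12, 23]; color 4: [10, 22]; color 5: [2, 14]; color 6: [6].
(χ(G) = 6 ≤ 8.)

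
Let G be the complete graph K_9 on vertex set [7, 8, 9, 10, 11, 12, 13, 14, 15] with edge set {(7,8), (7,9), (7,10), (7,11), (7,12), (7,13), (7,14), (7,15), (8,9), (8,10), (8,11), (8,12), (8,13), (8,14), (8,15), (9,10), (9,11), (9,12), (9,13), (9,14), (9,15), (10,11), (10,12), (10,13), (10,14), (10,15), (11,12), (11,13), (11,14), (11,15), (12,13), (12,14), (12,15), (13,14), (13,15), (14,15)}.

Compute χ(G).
Clique number ω(G) = 9 (lower bound: χ ≥ ω).
The clique on [7, 8, 9, 10, 11, 12, 13, 14, 15] has size 9, forcing χ ≥ 9, and the coloring below uses 9 colors, so χ(G) = 9.
A valid 9-coloring: color 1: [7]; color 2: [12]; color 3: [10]; color 4: [9]; color 5: [13]; color 6: [15]; color 7: [8]; color 8: [14]; color 9: [11].

χ(G) = 9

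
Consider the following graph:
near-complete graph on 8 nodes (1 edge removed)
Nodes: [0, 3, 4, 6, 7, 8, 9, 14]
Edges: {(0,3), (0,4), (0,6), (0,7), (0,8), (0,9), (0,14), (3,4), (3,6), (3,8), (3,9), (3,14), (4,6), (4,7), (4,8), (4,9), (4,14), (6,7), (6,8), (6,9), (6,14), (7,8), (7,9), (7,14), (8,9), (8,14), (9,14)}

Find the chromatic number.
χ(G) = 7

Clique number ω(G) = 7 (lower bound: χ ≥ ω).
The clique on [0, 3, 4, 6, 8, 9, 14] has size 7, forcing χ ≥ 7, and the coloring below uses 7 colors, so χ(G) = 7.
A valid 7-coloring: color 1: [6]; color 2: [0]; color 3: [8]; color 4: [9]; color 5: [4]; color 6: [14]; color 7: [3, 7].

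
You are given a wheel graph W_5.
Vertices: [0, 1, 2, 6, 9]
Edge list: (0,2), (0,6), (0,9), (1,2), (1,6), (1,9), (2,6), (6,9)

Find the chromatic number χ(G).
Clique number ω(G) = 3 (lower bound: χ ≥ ω).
The clique on [0, 6, 9] has size 3, forcing χ ≥ 3, and the coloring below uses 3 colors, so χ(G) = 3.
A valid 3-coloring: color 1: [6]; color 2: [2, 9]; color 3: [0, 1].

χ(G) = 3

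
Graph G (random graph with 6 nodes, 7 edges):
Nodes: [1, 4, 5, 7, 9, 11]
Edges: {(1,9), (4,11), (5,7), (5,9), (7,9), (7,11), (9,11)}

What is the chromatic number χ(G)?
Clique number ω(G) = 3 (lower bound: χ ≥ ω).
The clique on [7, 9, 11] has size 3, forcing χ ≥ 3, and the coloring below uses 3 colors, so χ(G) = 3.
A valid 3-coloring: color 1: [4, 9]; color 2: [1, 7]; color 3: [5, 11].

χ(G) = 3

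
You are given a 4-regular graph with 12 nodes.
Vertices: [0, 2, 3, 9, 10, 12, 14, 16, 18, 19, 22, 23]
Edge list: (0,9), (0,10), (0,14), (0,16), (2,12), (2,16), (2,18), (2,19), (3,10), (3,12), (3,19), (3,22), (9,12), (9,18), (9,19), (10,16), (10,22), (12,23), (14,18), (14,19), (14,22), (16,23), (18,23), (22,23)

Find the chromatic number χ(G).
Clique number ω(G) = 3 (lower bound: χ ≥ ω).
The clique on [0, 10, 16] has size 3, forcing χ ≥ 3, and the coloring below uses 3 colors, so χ(G) = 3.
A valid 3-coloring: color 1: [2, 9, 10, 14, 23]; color 2: [3, 16, 18]; color 3: [0, 12, 19, 22].

χ(G) = 3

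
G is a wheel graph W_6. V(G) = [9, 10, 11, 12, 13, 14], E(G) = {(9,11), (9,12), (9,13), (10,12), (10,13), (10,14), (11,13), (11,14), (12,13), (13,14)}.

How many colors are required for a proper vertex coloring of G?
Clique number ω(G) = 3 (lower bound: χ ≥ ω).
Odd cycle [11, 14, 10, 12, 9] needs 3 colors (χ ≥ 3).
Vertex 13 is adjacent to every vertex of [9, 10, 11, 12, 14], which already need 3 colors among themselves, so 13 needs a new color (χ ≥ 4).
The coloring below uses 4 colors, so χ(G) = 4.
A valid 4-coloring: color 1: [13]; color 2: [11, 12]; color 3: [9, 14]; color 4: [10].

χ(G) = 4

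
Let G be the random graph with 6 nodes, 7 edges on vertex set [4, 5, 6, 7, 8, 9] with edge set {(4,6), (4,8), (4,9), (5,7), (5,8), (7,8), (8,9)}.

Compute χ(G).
χ(G) = 3

Clique number ω(G) = 3 (lower bound: χ ≥ ω).
The clique on [4, 8, 9] has size 3, forcing χ ≥ 3, and the coloring below uses 3 colors, so χ(G) = 3.
A valid 3-coloring: color 1: [6, 8]; color 2: [4, 5]; color 3: [7, 9].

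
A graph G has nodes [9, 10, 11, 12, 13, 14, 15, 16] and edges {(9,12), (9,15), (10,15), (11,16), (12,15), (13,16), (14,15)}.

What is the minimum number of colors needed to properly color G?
χ(G) = 3

Clique number ω(G) = 3 (lower bound: χ ≥ ω).
The clique on [9, 12, 15] has size 3, forcing χ ≥ 3, and the coloring below uses 3 colors, so χ(G) = 3.
A valid 3-coloring: color 1: [15, 16]; color 2: [10, 11, 12, 13, 14]; color 3: [9].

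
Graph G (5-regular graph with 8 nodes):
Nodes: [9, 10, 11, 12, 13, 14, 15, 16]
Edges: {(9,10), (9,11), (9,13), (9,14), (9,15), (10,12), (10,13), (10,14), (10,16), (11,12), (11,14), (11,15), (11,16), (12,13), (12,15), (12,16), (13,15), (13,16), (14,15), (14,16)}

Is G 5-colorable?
Yes, G is 5-colorable

A valid 5-coloring: color 1: [10, 15]; color 2: [12, 14]; color 3: [9, 16]; color 4: [11, 13].
(χ(G) = 4 ≤ 5.)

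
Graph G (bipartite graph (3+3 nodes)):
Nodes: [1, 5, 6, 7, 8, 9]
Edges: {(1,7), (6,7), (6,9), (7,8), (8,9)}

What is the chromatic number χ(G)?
Clique number ω(G) = 2 (lower bound: χ ≥ ω).
The graph is bipartite (no odd cycle), so 2 colors suffice: χ(G) = 2.
A valid 2-coloring: color 1: [5, 7, 9]; color 2: [1, 6, 8].

χ(G) = 2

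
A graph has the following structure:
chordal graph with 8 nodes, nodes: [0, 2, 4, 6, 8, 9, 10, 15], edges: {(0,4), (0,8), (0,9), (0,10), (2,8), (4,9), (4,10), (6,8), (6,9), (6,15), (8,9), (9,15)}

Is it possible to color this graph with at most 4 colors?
Yes, G is 4-colorable

A valid 4-coloring: color 1: [2, 9, 10]; color 2: [0, 6]; color 3: [4, 8, 15].
(χ(G) = 3 ≤ 4.)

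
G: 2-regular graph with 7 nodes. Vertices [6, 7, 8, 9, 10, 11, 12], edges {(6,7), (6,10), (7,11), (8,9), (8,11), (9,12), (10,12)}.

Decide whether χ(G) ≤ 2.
No, G is not 2-colorable

Odd cycle [6, 7, 11, 8, 9, 12, 10] needs 3 colors (χ ≥ 3).
Hence χ(G) ≥ 3 > 2, so no proper 2-coloring exists.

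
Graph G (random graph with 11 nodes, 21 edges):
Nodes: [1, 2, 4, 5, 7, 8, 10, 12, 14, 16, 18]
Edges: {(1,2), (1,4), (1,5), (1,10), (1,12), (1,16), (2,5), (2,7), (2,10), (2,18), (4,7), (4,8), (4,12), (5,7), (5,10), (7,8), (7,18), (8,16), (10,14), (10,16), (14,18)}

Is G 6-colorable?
A valid 6-coloring: color 1: [1, 7, 14]; color 2: [8, 10, 12, 18]; color 3: [2, 4, 16]; color 4: [5].
(χ(G) = 4 ≤ 6.)

Yes, G is 6-colorable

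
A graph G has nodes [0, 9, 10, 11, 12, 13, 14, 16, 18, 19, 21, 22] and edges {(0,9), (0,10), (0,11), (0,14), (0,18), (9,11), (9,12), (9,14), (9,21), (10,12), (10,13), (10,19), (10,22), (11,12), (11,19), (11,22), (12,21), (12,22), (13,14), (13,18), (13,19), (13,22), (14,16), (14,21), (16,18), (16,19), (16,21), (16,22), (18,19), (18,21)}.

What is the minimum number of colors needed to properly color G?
χ(G) = 4

Clique number ω(G) = 3 (lower bound: χ ≥ ω).
Odd cycle [21, 12, 11, 0, 14] needs 3 colors (χ ≥ 3).
Vertex 9 is adjacent to every vertex of [0, 11, 12, 14, 21], which already need 3 colors among themselves, so 9 needs a new color (χ ≥ 4).
The coloring below uses 4 colors, so χ(G) = 4.
A valid 4-coloring: color 1: [0, 19, 21, 22]; color 2: [9, 10, 18]; color 3: [12, 13, 16]; color 4: [11, 14].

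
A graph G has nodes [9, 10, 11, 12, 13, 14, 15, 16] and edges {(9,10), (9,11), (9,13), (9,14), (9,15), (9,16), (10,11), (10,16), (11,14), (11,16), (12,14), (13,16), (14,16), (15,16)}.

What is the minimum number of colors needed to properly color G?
χ(G) = 4

Clique number ω(G) = 4 (lower bound: χ ≥ ω).
The clique on [9, 10, 11, 16] has size 4, forcing χ ≥ 4, and the coloring below uses 4 colors, so χ(G) = 4.
A valid 4-coloring: color 1: [9, 12]; color 2: [16]; color 3: [10, 13, 14, 15]; color 4: [11].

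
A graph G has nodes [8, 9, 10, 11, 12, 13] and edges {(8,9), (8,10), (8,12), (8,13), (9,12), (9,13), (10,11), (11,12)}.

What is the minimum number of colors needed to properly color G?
χ(G) = 3

Clique number ω(G) = 3 (lower bound: χ ≥ ω).
The clique on [8, 9, 12] has size 3, forcing χ ≥ 3, and the coloring below uses 3 colors, so χ(G) = 3.
A valid 3-coloring: color 1: [8, 11]; color 2: [10, 12, 13]; color 3: [9].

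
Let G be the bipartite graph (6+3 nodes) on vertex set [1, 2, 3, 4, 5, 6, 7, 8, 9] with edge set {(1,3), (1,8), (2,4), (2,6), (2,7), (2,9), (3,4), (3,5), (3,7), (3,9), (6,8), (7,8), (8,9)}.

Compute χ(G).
χ(G) = 2

Clique number ω(G) = 2 (lower bound: χ ≥ ω).
The graph is bipartite (no odd cycle), so 2 colors suffice: χ(G) = 2.
A valid 2-coloring: color 1: [2, 3, 8]; color 2: [1, 4, 5, 6, 7, 9].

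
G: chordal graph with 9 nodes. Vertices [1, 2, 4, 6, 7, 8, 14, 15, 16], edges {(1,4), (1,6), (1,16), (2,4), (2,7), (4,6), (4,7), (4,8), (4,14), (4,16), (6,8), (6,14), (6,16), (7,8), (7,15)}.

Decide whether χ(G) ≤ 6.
Yes, G is 6-colorable

A valid 6-coloring: color 1: [4, 15]; color 2: [6, 7]; color 3: [2, 8, 14, 16]; color 4: [1].
(χ(G) = 4 ≤ 6.)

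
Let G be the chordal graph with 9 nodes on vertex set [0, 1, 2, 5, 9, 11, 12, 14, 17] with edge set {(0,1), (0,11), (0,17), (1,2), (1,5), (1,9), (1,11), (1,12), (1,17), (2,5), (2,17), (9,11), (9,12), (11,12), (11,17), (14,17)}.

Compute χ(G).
Clique number ω(G) = 4 (lower bound: χ ≥ ω).
The clique on [0, 1, 11, 17] has size 4, forcing χ ≥ 4, and the coloring below uses 4 colors, so χ(G) = 4.
A valid 4-coloring: color 1: [1, 14]; color 2: [2, 11]; color 3: [5, 9, 17]; color 4: [0, 12].

χ(G) = 4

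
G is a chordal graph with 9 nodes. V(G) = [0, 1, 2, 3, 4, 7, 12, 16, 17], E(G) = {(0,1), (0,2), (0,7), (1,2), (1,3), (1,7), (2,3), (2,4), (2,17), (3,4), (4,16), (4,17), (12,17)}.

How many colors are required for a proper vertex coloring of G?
χ(G) = 3

Clique number ω(G) = 3 (lower bound: χ ≥ ω).
The clique on [0, 1, 2] has size 3, forcing χ ≥ 3, and the coloring below uses 3 colors, so χ(G) = 3.
A valid 3-coloring: color 1: [2, 7, 12, 16]; color 2: [1, 4]; color 3: [0, 3, 17].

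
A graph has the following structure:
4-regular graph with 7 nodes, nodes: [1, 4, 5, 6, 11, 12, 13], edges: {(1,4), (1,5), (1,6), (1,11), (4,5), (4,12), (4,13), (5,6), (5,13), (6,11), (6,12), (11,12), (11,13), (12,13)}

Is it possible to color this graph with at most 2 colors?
No, G is not 2-colorable

The clique on vertices [1, 6, 11] has size 3 > 2, so it alone needs 3 colors.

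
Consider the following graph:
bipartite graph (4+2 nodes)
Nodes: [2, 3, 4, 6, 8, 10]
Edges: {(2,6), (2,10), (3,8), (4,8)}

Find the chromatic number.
χ(G) = 2

Clique number ω(G) = 2 (lower bound: χ ≥ ω).
The graph is bipartite (no odd cycle), so 2 colors suffice: χ(G) = 2.
A valid 2-coloring: color 1: [2, 8]; color 2: [3, 4, 6, 10].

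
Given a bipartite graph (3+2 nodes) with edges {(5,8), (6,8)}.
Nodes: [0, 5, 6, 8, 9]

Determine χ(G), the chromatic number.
Clique number ω(G) = 2 (lower bound: χ ≥ ω).
The graph is bipartite (no odd cycle), so 2 colors suffice: χ(G) = 2.
A valid 2-coloring: color 1: [0, 8, 9]; color 2: [5, 6].

χ(G) = 2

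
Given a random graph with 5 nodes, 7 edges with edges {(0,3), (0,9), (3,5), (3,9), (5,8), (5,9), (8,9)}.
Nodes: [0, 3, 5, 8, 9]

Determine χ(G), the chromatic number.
χ(G) = 3

Clique number ω(G) = 3 (lower bound: χ ≥ ω).
The clique on [5, 8, 9] has size 3, forcing χ ≥ 3, and the coloring below uses 3 colors, so χ(G) = 3.
A valid 3-coloring: color 1: [9]; color 2: [0, 5]; color 3: [3, 8].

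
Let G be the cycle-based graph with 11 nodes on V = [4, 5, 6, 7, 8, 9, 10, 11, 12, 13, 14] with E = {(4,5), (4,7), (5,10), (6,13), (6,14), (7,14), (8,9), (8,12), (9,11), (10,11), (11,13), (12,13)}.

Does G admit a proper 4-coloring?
Yes, G is 4-colorable

A valid 4-coloring: color 1: [4, 9, 10, 13, 14]; color 2: [5, 6, 7, 8, 11]; color 3: [12].
(χ(G) = 3 ≤ 4.)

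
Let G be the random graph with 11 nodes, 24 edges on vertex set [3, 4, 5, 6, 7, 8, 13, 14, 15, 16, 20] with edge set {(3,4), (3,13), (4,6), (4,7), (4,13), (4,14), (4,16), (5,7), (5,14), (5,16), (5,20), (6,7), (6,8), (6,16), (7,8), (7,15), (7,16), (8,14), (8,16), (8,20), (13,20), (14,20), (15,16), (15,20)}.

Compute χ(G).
Clique number ω(G) = 4 (lower bound: χ ≥ ω).
The clique on [4, 6, 7, 16] has size 4, forcing χ ≥ 4, and the coloring below uses 4 colors, so χ(G) = 4.
A valid 4-coloring: color 1: [3, 16, 20]; color 2: [7, 13, 14]; color 3: [4, 5, 8, 15]; color 4: [6].

χ(G) = 4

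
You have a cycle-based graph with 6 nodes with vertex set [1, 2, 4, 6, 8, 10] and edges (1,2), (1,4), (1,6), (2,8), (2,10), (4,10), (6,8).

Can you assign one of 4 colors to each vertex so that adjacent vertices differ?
A valid 4-coloring: color 1: [2, 4, 6]; color 2: [1, 8, 10].
(χ(G) = 2 ≤ 4.)

Yes, G is 4-colorable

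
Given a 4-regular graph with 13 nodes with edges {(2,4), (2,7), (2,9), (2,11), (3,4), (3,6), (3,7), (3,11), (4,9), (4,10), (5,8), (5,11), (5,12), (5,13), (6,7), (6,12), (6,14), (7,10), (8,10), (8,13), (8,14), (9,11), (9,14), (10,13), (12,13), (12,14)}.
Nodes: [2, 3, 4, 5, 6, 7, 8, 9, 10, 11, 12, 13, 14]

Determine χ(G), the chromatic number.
Clique number ω(G) = 3 (lower bound: χ ≥ ω).
The clique on [2, 9, 11] has size 3, forcing χ ≥ 3, and the coloring below uses 3 colors, so χ(G) = 3.
A valid 3-coloring: color 1: [4, 7, 11, 13, 14]; color 2: [3, 8, 9, 12]; color 3: [2, 5, 6, 10].

χ(G) = 3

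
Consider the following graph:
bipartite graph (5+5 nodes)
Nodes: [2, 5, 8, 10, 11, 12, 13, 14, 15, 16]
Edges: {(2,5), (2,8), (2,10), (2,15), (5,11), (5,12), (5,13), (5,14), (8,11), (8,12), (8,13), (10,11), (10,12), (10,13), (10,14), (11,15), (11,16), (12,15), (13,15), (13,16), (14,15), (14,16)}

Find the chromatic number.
χ(G) = 2

Clique number ω(G) = 2 (lower bound: χ ≥ ω).
The graph is bipartite (no odd cycle), so 2 colors suffice: χ(G) = 2.
A valid 2-coloring: color 1: [2, 11, 12, 13, 14]; color 2: [5, 8, 10, 15, 16].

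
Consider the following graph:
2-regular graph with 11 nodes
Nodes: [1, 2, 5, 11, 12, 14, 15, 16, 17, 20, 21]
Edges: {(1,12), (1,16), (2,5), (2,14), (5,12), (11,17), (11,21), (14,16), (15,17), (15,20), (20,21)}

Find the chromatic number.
Clique number ω(G) = 2 (lower bound: χ ≥ ω).
Odd cycle [21, 11, 17, 15, 20] needs 3 colors (χ ≥ 3).
The coloring below uses 3 colors, so χ(G) = 3.
A valid 3-coloring: color 1: [1, 5, 11, 14, 15]; color 2: [2, 12, 16, 17, 21]; color 3: [20].

χ(G) = 3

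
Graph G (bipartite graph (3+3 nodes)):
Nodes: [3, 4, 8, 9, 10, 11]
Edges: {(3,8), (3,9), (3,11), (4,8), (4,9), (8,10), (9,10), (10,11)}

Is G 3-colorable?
A valid 3-coloring: color 1: [3, 4, 10]; color 2: [8, 9, 11].
(χ(G) = 2 ≤ 3.)

Yes, G is 3-colorable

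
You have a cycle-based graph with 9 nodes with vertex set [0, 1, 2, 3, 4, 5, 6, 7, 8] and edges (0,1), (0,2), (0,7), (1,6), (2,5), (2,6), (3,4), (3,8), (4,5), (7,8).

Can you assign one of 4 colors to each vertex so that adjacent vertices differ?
Yes, G is 4-colorable

A valid 4-coloring: color 1: [0, 4, 6, 8]; color 2: [1, 2, 3, 7]; color 3: [5].
(χ(G) = 3 ≤ 4.)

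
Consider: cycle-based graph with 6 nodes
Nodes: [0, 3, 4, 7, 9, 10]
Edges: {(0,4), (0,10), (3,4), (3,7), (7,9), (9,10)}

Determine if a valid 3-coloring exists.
Yes, G is 3-colorable

A valid 3-coloring: color 1: [0, 3, 9]; color 2: [4, 7, 10].
(χ(G) = 2 ≤ 3.)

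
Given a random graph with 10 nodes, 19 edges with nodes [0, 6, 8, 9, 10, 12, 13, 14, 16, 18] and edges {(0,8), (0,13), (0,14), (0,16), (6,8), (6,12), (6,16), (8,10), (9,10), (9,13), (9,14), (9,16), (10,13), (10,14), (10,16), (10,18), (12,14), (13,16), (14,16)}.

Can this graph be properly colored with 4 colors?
Yes, G is 4-colorable

A valid 4-coloring: color 1: [0, 6, 10]; color 2: [8, 12, 16, 18]; color 3: [13, 14]; color 4: [9].
(χ(G) = 4 ≤ 4.)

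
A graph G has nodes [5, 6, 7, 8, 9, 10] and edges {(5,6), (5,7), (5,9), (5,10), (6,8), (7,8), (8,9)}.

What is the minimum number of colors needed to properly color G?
Clique number ω(G) = 2 (lower bound: χ ≥ ω).
The graph is bipartite (no odd cycle), so 2 colors suffice: χ(G) = 2.
A valid 2-coloring: color 1: [5, 8]; color 2: [6, 7, 9, 10].

χ(G) = 2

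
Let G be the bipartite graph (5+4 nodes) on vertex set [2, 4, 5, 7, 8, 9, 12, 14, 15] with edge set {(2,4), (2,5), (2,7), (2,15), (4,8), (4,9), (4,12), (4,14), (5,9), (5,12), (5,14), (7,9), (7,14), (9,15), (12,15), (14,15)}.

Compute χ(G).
Clique number ω(G) = 2 (lower bound: χ ≥ ω).
The graph is bipartite (no odd cycle), so 2 colors suffice: χ(G) = 2.
A valid 2-coloring: color 1: [4, 5, 7, 15]; color 2: [2, 8, 9, 12, 14].

χ(G) = 2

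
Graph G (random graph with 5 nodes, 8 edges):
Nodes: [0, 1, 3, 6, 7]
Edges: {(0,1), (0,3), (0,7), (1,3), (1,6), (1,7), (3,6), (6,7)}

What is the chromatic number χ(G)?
Clique number ω(G) = 3 (lower bound: χ ≥ ω).
The clique on [0, 1, 3] has size 3, forcing χ ≥ 3, and the coloring below uses 3 colors, so χ(G) = 3.
A valid 3-coloring: color 1: [1]; color 2: [0, 6]; color 3: [3, 7].

χ(G) = 3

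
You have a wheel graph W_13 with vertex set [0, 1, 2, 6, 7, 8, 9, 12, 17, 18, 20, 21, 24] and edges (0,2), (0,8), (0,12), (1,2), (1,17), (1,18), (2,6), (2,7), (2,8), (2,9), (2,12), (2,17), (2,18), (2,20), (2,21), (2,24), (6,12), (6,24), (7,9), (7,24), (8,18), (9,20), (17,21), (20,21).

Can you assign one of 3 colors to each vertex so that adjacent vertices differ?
A valid 3-coloring: color 1: [2]; color 2: [1, 8, 9, 12, 21, 24]; color 3: [0, 6, 7, 17, 18, 20].
(χ(G) = 3 ≤ 3.)

Yes, G is 3-colorable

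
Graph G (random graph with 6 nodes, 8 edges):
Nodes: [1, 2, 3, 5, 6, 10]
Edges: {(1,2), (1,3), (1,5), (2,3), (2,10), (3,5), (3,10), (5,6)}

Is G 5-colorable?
A valid 5-coloring: color 1: [3, 6]; color 2: [1, 10]; color 3: [2, 5].
(χ(G) = 3 ≤ 5.)

Yes, G is 5-colorable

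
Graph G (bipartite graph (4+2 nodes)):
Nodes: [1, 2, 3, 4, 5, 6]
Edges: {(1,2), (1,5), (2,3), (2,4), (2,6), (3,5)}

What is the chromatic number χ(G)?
Clique number ω(G) = 2 (lower bound: χ ≥ ω).
The graph is bipartite (no odd cycle), so 2 colors suffice: χ(G) = 2.
A valid 2-coloring: color 1: [2, 5]; color 2: [1, 3, 4, 6].

χ(G) = 2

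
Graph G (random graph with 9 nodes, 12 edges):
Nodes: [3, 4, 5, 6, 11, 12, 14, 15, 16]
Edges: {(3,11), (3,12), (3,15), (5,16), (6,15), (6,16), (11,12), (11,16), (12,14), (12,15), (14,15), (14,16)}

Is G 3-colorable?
Yes, G is 3-colorable

A valid 3-coloring: color 1: [4, 12, 16]; color 2: [5, 11, 15]; color 3: [3, 6, 14].
(χ(G) = 3 ≤ 3.)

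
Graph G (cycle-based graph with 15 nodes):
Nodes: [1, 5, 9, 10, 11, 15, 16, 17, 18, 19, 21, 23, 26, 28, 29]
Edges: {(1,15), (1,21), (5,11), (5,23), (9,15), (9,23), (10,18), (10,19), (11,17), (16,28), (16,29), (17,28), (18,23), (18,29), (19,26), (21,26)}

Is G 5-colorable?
Yes, G is 5-colorable

A valid 5-coloring: color 1: [5, 9, 16, 17, 18, 19, 21]; color 2: [10, 11, 15, 23, 26, 28, 29]; color 3: [1].
(χ(G) = 3 ≤ 5.)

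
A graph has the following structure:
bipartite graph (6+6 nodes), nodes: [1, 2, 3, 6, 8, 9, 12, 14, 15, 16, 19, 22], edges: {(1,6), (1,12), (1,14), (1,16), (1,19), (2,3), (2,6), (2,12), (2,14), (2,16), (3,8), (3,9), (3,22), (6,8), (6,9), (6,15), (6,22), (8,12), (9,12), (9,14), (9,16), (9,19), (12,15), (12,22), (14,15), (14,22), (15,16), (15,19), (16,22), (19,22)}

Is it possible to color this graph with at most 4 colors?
A valid 4-coloring: color 1: [3, 6, 12, 14, 16, 19]; color 2: [1, 2, 8, 9, 15, 22].
(χ(G) = 2 ≤ 4.)

Yes, G is 4-colorable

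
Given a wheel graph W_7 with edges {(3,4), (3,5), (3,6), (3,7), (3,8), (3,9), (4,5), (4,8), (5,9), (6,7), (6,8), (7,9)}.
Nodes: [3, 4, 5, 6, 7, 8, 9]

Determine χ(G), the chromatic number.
χ(G) = 3

Clique number ω(G) = 3 (lower bound: χ ≥ ω).
The clique on [3, 5, 9] has size 3, forcing χ ≥ 3, and the coloring below uses 3 colors, so χ(G) = 3.
A valid 3-coloring: color 1: [3]; color 2: [5, 7, 8]; color 3: [4, 6, 9].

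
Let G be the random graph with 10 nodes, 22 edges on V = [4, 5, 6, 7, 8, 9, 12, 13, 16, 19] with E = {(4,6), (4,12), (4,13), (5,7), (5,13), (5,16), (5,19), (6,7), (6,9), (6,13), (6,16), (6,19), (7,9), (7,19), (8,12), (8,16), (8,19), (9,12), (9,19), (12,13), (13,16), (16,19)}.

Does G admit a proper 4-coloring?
Yes, G is 4-colorable

A valid 4-coloring: color 1: [5, 6, 12]; color 2: [13, 19]; color 3: [4, 7, 16]; color 4: [8, 9].
(χ(G) = 4 ≤ 4.)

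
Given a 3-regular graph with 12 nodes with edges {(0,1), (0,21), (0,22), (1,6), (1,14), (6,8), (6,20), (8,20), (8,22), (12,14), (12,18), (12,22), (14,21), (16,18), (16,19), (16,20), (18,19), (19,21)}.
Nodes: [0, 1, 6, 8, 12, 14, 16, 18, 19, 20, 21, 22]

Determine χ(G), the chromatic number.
Clique number ω(G) = 3 (lower bound: χ ≥ ω).
The clique on [6, 8, 20] has size 3, forcing χ ≥ 3, and the coloring below uses 3 colors, so χ(G) = 3.
A valid 3-coloring: color 1: [6, 14, 16, 22]; color 2: [0, 8, 12, 19]; color 3: [1, 18, 20, 21].

χ(G) = 3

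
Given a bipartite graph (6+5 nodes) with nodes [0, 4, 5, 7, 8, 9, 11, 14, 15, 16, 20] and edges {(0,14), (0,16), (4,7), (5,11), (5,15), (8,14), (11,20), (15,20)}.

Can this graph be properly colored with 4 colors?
Yes, G is 4-colorable

A valid 4-coloring: color 1: [0, 4, 5, 8, 9, 20]; color 2: [7, 11, 14, 15, 16].
(χ(G) = 2 ≤ 4.)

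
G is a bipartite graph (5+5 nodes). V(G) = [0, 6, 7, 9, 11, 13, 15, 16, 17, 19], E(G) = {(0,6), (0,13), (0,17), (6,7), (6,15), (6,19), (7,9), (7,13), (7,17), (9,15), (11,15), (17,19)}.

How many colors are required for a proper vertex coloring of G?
Clique number ω(G) = 2 (lower bound: χ ≥ ω).
The graph is bipartite (no odd cycle), so 2 colors suffice: χ(G) = 2.
A valid 2-coloring: color 1: [0, 7, 15, 16, 19]; color 2: [6, 9, 11, 13, 17].

χ(G) = 2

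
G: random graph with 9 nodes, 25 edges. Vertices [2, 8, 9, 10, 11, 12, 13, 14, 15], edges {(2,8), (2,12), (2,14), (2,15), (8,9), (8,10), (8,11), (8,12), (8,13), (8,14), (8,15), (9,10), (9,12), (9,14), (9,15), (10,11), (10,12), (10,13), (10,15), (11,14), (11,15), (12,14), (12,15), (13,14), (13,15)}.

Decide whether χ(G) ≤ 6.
Yes, G is 6-colorable

A valid 6-coloring: color 1: [8]; color 2: [14, 15]; color 3: [11, 12, 13]; color 4: [2, 10]; color 5: [9].
(χ(G) = 5 ≤ 6.)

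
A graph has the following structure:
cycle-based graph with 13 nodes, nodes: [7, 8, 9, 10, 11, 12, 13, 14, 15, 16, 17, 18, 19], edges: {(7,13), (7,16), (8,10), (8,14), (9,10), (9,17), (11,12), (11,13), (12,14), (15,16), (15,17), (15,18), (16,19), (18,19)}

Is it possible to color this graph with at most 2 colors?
Odd cycle [10, 8, 14, 12, 11, 13, 7, 16, 15, 17, 9] needs 3 colors (χ ≥ 3).
Hence χ(G) ≥ 3 > 2, so no proper 2-coloring exists.

No, G is not 2-colorable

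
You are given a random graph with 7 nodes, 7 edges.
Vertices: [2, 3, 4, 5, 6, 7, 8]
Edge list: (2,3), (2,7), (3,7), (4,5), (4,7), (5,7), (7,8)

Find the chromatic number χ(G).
χ(G) = 3

Clique number ω(G) = 3 (lower bound: χ ≥ ω).
The clique on [2, 3, 7] has size 3, forcing χ ≥ 3, and the coloring below uses 3 colors, so χ(G) = 3.
A valid 3-coloring: color 1: [6, 7]; color 2: [3, 4, 8]; color 3: [2, 5].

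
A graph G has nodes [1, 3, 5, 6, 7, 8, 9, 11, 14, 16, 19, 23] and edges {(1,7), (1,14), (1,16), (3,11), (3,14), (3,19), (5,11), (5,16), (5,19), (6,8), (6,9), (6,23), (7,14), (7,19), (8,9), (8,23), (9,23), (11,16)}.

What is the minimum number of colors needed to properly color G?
Clique number ω(G) = 4 (lower bound: χ ≥ ω).
The clique on [6, 8, 9, 23] has size 4, forcing χ ≥ 4, and the coloring below uses 4 colors, so χ(G) = 4.
A valid 4-coloring: color 1: [1, 9, 11, 19]; color 2: [5, 14, 23]; color 3: [3, 7, 8, 16]; color 4: [6].

χ(G) = 4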